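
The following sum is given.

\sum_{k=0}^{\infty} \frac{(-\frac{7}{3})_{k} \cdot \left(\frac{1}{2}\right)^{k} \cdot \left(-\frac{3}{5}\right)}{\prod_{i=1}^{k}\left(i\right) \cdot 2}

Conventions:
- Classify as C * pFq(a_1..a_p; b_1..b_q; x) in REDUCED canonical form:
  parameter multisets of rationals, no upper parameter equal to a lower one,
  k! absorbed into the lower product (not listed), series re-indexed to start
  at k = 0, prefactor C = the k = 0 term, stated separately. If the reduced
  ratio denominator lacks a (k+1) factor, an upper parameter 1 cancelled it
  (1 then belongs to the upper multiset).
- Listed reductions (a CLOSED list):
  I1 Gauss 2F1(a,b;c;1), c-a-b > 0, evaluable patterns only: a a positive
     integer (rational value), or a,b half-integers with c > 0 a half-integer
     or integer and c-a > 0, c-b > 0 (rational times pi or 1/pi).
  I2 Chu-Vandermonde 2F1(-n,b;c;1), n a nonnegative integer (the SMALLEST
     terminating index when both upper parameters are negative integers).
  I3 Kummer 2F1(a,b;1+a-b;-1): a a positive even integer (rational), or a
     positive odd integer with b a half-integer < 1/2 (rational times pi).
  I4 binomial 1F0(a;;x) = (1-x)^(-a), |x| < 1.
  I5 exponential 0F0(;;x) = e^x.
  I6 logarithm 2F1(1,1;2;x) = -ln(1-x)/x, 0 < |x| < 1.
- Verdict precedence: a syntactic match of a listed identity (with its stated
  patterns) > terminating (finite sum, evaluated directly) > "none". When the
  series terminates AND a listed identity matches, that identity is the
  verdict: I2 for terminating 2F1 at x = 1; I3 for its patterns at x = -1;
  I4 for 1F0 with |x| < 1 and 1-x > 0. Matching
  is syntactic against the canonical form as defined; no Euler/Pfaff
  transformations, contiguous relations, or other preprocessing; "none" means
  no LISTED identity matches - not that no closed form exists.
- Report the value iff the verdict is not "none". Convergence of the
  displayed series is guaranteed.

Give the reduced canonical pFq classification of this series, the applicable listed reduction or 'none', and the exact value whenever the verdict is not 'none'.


Reduced: x = \frac{1}{2}, 1F0, upper = {-\frac{7}{3}}, lower = {-}, C = -\frac{3}{10}. Verdict: the binomial series (I4) fires (the 1F0 binomial series: exponent 7/3, x = \frac{1}{2}). Value: \left(-\frac{3}{10}\right) \cdot \left(\frac{1}{2}\right)^{\frac{7}{3}}.

Key observation: t_0 being -\frac{3}{10}, the constant factors (C = -3/10) combine into one prefactor.
Consecutive-term ratio: r(k) = \frac{1}{2} * (k-\frac{7}{3}) / [(k+1)] - rational in k. x = \frac{1}{2}; t_0 = -\frac{3}{10}; negate the roots.


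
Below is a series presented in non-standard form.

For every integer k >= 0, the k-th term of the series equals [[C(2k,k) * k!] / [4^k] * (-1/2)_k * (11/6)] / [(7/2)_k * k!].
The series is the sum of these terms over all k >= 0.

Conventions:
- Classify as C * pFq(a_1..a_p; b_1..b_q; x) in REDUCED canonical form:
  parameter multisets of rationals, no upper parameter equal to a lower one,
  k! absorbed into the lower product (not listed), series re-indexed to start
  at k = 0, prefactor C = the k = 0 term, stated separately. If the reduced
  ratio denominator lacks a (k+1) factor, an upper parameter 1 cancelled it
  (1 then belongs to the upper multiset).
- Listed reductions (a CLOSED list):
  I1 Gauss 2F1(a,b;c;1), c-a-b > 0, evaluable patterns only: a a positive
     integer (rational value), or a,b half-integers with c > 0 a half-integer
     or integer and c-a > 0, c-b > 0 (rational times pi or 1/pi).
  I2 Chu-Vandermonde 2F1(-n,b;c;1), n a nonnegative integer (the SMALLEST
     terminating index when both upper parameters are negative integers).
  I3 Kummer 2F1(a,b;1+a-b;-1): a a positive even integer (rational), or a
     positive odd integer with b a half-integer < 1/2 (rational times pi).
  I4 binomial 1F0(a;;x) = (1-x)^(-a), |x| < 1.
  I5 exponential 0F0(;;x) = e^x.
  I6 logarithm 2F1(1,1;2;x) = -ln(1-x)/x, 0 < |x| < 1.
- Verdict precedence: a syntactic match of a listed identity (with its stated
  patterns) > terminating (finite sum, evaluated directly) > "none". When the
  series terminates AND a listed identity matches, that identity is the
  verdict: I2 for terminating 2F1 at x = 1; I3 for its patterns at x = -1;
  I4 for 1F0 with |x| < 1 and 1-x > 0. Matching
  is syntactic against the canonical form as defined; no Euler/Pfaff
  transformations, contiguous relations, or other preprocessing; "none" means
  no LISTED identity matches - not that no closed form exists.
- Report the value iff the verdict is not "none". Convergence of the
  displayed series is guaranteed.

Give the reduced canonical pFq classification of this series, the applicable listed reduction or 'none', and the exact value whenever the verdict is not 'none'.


x = 1 here; the reduced form reads 2F1, upper {-1/2, 1/2}, lower {7/2}, C = 11/6. Verdict: Gauss's theorem I1 (half-integer case) matches (x = 1; upper {-1/2, 1/2} half-integers, c = 7/2 in the evaluable pattern). Its exact value is (275/512) * pi.

Structural cue: from the first term 11/6: C(2k,k) (C = 11/6, x = 1) equals 4^k (1/2)_k / k!.
Consecutive-term ratio: r(k) = 1 * (k-1/2) (k+1/2) / [(k+7/2) (k+1)] - poly over poly, x = 1 from leading terms; C = 11/6 at k = 0.


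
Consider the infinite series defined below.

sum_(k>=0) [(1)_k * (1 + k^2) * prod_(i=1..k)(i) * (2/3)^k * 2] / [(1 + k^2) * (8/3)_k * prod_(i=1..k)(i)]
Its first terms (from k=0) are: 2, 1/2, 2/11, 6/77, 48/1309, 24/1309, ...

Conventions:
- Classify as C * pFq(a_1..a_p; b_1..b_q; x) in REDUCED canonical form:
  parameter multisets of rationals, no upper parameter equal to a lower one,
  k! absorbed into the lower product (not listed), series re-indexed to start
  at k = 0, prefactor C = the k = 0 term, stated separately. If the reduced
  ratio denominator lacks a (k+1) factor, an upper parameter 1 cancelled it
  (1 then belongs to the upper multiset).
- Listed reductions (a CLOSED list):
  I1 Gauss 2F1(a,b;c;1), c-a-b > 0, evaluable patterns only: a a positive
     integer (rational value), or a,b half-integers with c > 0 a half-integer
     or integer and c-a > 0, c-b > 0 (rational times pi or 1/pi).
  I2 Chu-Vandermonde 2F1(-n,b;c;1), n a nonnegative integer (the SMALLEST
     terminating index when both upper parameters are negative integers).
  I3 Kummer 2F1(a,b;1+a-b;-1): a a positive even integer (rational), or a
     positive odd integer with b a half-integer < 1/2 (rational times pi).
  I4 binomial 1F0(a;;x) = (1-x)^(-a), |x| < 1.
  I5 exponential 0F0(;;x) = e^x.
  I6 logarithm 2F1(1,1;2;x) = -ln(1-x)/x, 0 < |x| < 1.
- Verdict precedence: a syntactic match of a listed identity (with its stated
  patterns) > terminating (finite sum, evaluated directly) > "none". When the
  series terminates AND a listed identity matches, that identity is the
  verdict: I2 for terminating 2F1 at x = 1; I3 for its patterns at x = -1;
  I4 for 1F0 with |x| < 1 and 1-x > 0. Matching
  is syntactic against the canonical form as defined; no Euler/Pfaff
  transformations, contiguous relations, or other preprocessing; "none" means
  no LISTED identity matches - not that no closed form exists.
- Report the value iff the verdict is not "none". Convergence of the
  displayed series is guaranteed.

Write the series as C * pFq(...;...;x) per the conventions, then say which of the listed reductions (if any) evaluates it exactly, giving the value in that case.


With C = 2: the canonical form is 2F1(1, 1; 8/3; 2/3). Verdict: none - this 2F1 at x = 2/3 matches no listed pattern, and upper {1, 1} holds no stopper.

Structural cue: with t_0 = 2, striking the common factor k^2 + 1 reduces the term (C = 2).
Term ratio: r(k) = (2/3) * (k+1) (k+1) / [(k+8/3) (k+1)] - rational; roots negated = parameters, x = (2/3), C = 2.


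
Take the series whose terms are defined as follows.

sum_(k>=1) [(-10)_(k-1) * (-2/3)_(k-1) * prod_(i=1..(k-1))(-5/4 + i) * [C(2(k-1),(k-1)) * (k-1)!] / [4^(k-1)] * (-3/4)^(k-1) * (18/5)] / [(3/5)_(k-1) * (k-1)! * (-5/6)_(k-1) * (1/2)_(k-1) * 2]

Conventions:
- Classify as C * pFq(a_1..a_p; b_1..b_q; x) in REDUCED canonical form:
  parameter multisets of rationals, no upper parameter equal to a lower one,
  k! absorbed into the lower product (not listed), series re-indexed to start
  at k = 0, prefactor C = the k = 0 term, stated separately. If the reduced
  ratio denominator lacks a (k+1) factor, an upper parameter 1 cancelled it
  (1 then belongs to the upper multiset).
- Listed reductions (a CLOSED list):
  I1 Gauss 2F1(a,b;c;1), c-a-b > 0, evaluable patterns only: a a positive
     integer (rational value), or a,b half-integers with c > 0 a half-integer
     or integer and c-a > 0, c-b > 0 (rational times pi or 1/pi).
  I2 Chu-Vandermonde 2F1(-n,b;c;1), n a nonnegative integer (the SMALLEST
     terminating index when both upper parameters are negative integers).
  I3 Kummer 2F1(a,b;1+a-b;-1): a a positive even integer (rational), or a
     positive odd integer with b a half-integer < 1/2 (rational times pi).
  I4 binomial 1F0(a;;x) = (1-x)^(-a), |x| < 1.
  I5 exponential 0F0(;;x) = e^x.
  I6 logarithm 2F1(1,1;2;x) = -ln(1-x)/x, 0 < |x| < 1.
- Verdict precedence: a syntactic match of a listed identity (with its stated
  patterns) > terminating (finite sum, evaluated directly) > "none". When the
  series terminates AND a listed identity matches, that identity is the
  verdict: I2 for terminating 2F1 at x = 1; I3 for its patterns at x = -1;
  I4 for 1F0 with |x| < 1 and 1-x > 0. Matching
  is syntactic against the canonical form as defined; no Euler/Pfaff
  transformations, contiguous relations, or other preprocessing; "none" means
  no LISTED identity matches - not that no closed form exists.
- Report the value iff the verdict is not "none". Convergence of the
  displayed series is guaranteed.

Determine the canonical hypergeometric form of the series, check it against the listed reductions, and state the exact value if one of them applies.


Canonical form: C = 9/5 times 3F2 with upper {-10, -2/3, -1/4}, lower {-5/6, 3/5}, x = -3/4. Verdict: terminating (-10 upstairs). 11 nonzero terms in all; added directly. Exact value: -2257320357107220288765573/23544874302347400970240.

Key observation: t_0 being 9/5, the constant factors (C = 9/5) combine into one prefactor.
Step ratio: r(k) = (-3/4) * (k-10) (k-2/3) (k-1/4) / [(k-5/6) (k+3/5) (k+1)] - poly over poly, x = (-3/4) from leading terms; C = 9/5 at k = 0.


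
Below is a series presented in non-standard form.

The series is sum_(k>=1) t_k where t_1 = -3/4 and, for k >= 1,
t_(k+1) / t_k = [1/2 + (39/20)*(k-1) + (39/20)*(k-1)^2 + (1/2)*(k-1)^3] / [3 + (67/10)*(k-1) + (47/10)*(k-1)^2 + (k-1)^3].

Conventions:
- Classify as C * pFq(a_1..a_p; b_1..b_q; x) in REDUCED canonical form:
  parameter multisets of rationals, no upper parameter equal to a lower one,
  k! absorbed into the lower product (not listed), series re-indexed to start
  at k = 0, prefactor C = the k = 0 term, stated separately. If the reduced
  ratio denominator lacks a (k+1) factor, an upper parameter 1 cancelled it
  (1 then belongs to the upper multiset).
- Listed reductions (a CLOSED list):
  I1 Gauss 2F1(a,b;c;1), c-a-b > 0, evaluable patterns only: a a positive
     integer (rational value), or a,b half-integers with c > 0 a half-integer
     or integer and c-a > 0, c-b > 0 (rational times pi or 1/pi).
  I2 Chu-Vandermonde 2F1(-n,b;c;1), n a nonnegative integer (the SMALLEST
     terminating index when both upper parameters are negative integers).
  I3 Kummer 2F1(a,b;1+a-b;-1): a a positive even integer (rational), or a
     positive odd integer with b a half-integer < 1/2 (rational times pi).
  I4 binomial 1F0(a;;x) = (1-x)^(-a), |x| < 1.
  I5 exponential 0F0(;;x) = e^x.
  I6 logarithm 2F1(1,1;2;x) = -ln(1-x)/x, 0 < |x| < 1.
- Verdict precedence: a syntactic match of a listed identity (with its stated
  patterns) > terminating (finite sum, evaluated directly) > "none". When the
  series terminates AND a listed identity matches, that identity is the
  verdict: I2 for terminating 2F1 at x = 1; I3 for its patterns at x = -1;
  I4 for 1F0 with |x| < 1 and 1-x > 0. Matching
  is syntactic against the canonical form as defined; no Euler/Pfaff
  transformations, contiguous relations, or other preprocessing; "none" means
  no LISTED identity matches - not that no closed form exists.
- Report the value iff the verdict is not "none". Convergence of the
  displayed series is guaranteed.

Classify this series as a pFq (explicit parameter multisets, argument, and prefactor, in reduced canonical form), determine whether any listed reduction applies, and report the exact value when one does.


The tell: from the first term -3/4: the parameter 5/2 appears in both the upper and lower lists and cancels.
Step ratio: r(k) = (1/2) * (k+2/5) (k+1) / [(k+6/5) (k+1)] - rational; roots negated = parameters, x = (1/2), C = -3/4.

Classification (C = -3/4): 2F1 with upper {2/5, 1}, lower {6/5}, argument x = 1/2. Verdict: none - this 2F1 at x = 1/2 matches no listed pattern, and upper {2/5, 1} holds no stopper.


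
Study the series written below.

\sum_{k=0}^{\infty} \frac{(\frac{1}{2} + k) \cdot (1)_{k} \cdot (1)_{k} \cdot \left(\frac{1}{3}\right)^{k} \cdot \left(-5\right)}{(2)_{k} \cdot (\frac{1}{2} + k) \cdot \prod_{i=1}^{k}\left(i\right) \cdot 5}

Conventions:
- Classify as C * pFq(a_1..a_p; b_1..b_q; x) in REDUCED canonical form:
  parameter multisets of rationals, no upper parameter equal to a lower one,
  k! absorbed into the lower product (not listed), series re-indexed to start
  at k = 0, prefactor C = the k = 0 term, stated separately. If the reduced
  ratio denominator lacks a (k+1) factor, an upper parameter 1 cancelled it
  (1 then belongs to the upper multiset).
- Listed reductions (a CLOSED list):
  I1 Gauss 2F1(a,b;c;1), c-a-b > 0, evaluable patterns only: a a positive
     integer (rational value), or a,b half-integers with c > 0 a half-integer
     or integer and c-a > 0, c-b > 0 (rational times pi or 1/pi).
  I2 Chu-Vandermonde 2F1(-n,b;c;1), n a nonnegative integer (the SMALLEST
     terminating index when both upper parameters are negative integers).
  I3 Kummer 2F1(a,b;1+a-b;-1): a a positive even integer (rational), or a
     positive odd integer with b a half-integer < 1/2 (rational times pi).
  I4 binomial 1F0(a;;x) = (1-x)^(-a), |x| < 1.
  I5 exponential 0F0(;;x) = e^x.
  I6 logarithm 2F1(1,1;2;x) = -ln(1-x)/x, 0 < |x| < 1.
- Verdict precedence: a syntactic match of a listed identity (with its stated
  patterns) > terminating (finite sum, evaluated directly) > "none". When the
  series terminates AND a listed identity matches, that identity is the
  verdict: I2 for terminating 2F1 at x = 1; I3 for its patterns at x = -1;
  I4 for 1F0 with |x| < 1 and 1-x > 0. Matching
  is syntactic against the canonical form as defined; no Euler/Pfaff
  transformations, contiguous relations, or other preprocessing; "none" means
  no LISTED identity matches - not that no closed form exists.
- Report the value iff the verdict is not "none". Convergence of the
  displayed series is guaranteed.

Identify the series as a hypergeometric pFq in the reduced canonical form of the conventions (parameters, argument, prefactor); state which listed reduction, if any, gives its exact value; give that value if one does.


First insight: from the first term -1: the product of the first k integers (C = -1, x = 1/3) is k!.
Term ratio: r(k) = \frac{1}{3} * (k+1) (k+1) / [(k+2) (k+1)] - rational in k. x = \frac{1}{3}; t_0 = -1; negate the roots.

Prefactor -1, argument \frac{1}{3}: 2F1 with upper {1, 1} over lower {2}. Verdict: the logarithmic series (I6) applies (the logarithm: parameters (1,1;2), x = \frac{1}{3}). Value: 3 \cdot \ln\left(\frac{2}{3}\right).


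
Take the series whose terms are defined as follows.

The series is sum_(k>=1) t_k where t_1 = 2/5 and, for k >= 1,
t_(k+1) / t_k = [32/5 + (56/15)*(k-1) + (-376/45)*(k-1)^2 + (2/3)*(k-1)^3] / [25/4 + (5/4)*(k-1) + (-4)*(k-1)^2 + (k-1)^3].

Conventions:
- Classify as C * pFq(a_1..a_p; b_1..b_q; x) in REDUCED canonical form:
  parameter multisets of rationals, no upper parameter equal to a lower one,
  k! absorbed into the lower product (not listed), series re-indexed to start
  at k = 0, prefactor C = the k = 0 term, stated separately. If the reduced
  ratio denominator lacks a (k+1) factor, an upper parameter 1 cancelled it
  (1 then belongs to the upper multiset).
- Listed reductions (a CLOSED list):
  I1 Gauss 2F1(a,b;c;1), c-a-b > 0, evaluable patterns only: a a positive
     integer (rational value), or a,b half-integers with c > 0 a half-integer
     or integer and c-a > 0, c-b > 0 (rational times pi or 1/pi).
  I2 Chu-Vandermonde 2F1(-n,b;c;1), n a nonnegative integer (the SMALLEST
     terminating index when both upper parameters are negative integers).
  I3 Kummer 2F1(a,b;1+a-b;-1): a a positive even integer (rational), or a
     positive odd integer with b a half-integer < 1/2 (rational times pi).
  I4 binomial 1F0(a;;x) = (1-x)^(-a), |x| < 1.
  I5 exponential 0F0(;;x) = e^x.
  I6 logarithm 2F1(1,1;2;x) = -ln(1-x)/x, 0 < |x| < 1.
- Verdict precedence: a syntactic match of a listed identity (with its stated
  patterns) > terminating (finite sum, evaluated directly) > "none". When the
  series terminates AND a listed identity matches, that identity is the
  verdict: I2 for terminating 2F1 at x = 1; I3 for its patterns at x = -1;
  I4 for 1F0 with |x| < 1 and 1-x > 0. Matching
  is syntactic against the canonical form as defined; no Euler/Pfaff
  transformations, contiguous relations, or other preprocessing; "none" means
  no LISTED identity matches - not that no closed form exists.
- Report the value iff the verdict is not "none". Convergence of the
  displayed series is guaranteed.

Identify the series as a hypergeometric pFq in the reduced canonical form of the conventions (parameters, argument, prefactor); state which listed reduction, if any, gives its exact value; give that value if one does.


The tell: t_0 being 2/5, factor the ratio over Q (prefactor 2/5): negated roots = parameters.
Step ratio: r(k) = (2/3) * (k-12) (k-6/5) (k+2/3) / [(k-5/2) (k-5/2) (k+1)] - rational in k, leading ratio (2/3); with t_0 = 2/5, classification follows.

This is 2/5 * 3F2(-12, -6/5, 2/3; -5/2, -5/2; 2/3) in reduced canonical form. Verdict: terminating. With -12 upstairs the series is a 13-term polynomial sum; evaluated term by term. Value: 1815562823389926804091118/10472164514905242919921875.


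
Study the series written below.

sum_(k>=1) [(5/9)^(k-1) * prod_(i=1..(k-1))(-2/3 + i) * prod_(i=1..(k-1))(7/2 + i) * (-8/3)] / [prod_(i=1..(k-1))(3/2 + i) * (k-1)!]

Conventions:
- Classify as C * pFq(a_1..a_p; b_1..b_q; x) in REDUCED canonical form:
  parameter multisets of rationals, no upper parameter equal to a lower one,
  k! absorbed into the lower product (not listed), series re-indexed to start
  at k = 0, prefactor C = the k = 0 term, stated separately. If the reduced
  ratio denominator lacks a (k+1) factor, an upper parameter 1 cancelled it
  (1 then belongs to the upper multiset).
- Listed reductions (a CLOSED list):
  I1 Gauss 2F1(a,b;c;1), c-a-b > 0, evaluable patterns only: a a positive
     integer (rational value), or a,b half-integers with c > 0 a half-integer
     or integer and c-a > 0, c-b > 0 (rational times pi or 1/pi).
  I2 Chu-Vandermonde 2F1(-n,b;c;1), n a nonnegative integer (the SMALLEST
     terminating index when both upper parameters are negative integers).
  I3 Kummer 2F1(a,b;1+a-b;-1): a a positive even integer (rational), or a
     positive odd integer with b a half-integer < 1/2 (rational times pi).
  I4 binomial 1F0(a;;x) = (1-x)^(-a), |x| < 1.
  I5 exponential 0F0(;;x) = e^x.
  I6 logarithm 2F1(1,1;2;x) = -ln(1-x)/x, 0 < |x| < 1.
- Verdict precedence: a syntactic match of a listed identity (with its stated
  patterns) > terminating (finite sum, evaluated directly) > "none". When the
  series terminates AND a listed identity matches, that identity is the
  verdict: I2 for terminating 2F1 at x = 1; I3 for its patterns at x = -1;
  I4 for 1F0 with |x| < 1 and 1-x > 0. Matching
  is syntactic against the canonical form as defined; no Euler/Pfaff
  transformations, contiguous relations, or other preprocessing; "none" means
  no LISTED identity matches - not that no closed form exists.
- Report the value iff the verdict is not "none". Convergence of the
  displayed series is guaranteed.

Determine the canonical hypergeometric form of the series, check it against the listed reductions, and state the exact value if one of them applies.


The series (x = 5/9) is 2F1: upper {1/3, 9/2}, lower {5/2}, prefactor -8/3. Verdict: none. A 2F1 with upper {1/3, 9/2} fits none of I1-I6 at x = 5/9; the sum runs forever.

The tell: t_0 being -8/3, the running product (C = -8/3, x = 5/9) telescopes to a rising factorial.
Adjacent-term ratio: r(k) = (5/9) * (k+1/3) (k+9/2) / [(k+5/2) (k+1)] ; factor over Q: parameters, x = (5/9), and C = -8/3.


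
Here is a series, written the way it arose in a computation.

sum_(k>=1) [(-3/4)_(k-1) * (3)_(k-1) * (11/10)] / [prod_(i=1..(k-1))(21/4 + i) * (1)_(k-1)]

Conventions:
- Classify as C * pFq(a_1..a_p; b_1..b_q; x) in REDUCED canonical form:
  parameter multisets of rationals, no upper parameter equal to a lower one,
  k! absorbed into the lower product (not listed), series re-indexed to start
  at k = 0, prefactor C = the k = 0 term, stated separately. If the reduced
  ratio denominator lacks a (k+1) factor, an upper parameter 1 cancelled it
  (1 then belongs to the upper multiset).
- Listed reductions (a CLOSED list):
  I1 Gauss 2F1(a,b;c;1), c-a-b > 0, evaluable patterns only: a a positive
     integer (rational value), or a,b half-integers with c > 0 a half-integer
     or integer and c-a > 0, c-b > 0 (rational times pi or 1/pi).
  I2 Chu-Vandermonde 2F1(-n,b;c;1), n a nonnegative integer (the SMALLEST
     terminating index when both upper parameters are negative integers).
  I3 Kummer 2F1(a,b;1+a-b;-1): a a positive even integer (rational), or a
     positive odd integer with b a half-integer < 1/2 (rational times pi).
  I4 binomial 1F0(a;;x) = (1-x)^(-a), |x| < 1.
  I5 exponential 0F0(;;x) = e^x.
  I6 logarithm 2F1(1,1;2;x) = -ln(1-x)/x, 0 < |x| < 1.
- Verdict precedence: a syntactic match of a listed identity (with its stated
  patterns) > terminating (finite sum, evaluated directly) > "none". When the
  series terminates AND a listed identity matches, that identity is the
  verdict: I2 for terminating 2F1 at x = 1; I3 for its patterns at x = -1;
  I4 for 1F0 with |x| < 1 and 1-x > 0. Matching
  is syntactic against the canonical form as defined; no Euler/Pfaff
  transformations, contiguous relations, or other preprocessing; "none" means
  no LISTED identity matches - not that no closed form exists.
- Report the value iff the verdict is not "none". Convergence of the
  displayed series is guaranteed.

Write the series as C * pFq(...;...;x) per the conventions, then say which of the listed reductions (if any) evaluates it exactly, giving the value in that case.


With C = 11/10: the canonical form is 2F1(-3/4, 3; 25/4; 1). Verdict at x = 1: Gauss (I1, integer-parameter pattern) matches (x = 1: the Gamma ratio telescopes since c-a-b = 4 > 0 and a = 3 in Z>0). Exact value: 17017/25600.

The tell: from the first term 11/10: the lower running product (prefactor 11/10) is a rising factorial.
Ratio: r(k) = 1 * (k-3/4) (k+3) / [(k+25/4) (k+1)] - rational; roots negated = parameters, x = 1, C = 11/10.


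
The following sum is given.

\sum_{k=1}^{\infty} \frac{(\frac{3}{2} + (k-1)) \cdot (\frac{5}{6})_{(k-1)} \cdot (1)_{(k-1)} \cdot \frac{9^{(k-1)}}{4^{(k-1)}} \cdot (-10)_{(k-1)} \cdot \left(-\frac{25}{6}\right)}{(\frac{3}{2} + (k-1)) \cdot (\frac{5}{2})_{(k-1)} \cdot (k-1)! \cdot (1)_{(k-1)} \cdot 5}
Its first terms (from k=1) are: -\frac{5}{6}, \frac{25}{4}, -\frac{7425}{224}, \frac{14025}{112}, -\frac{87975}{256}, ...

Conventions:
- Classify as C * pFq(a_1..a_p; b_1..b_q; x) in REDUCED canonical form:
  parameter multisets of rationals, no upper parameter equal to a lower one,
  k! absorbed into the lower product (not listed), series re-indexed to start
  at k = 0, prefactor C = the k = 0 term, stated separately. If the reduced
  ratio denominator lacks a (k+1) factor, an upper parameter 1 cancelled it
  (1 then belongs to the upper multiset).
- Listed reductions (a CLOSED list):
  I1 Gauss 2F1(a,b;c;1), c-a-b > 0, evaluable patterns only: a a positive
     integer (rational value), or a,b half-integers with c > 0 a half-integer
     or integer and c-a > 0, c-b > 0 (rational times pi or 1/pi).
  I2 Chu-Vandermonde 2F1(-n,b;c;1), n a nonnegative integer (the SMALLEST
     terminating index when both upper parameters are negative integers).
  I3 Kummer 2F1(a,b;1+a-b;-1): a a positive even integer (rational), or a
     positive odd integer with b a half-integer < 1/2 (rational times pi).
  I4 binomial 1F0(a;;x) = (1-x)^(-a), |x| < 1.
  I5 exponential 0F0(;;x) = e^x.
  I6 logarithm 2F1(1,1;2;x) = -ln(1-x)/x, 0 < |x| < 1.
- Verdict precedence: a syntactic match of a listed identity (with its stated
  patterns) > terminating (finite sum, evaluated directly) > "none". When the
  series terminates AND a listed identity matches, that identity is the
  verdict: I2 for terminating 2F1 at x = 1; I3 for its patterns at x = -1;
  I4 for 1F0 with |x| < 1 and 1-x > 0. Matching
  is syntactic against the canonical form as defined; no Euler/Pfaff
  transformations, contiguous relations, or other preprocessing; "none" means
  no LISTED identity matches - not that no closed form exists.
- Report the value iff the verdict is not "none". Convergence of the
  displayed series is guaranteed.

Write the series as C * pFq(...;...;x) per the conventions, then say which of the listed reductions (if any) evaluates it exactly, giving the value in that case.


Prefactor -\frac{5}{6}, argument \frac{9}{4}: 2F1 with upper {-10, \frac{5}{6}} over lower {\frac{5}{2}}. Verdict: terminating - upper -10 stops the sum at k = 10; the 11 terms are added exactly. Value: -\frac{1568874785}{10877927424}.

Key step: with t_0 = -\frac{5}{6}, striking the common factor k + 3/2 reduces the term (prefactor -5/6).
Step ratio: r(k) = \frac{9}{4} * (k-10) (k+\frac{5}{6}) / [(k+\frac{5}{2}) (k+1)] ; factor over Q: parameters, x = \frac{9}{4}, and C = -\frac{5}{6}.


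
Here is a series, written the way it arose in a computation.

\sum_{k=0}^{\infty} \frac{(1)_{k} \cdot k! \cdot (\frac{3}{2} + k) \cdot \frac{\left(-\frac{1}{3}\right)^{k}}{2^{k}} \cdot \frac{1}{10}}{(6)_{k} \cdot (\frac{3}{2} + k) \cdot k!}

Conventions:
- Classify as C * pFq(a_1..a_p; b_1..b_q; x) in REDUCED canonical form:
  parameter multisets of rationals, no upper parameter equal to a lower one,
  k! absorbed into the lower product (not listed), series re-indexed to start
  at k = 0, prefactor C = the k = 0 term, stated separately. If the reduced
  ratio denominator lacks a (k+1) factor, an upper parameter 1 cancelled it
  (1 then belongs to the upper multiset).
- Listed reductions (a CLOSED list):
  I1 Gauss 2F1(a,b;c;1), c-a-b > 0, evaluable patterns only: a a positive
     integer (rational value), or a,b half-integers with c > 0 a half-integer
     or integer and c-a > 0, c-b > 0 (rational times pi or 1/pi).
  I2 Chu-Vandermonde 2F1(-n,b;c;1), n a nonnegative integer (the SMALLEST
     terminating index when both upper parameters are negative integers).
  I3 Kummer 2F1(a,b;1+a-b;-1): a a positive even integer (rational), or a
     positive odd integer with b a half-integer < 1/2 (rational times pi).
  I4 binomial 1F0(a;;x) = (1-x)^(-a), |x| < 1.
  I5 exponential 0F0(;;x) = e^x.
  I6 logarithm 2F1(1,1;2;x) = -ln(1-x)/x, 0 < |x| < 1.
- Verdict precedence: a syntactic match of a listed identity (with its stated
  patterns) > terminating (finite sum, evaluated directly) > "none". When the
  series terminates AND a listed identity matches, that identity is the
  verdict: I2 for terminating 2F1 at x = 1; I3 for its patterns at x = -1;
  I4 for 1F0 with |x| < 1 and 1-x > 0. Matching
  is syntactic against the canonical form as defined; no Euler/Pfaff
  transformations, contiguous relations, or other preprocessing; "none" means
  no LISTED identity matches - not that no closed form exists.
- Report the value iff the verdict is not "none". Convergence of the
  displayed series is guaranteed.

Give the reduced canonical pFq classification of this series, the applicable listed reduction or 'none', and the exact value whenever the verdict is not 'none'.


At argument -\frac{1}{6}: a 2F1 with upper {1, 1}, lower {6}, scaled by C = \frac{1}{10}. Verdict: none. A 2F1 with upper {1, 1} fits none of I1-I6 at x = -\frac{1}{6}; the sum runs forever.

Structural cue: t_0 being \frac{1}{10}, the factorial ratio (C = 1/10, x = -1/6) (k+a-1)!/(a-1)! is a rising factorial (a)_k.
Adjacent-term ratio: r(k) = -\frac{1}{6} * (k+1) (k+1) / [(k+6) (k+1)] - rational in k. x = -\frac{1}{6}; t_0 = \frac{1}{10}; negate the roots.


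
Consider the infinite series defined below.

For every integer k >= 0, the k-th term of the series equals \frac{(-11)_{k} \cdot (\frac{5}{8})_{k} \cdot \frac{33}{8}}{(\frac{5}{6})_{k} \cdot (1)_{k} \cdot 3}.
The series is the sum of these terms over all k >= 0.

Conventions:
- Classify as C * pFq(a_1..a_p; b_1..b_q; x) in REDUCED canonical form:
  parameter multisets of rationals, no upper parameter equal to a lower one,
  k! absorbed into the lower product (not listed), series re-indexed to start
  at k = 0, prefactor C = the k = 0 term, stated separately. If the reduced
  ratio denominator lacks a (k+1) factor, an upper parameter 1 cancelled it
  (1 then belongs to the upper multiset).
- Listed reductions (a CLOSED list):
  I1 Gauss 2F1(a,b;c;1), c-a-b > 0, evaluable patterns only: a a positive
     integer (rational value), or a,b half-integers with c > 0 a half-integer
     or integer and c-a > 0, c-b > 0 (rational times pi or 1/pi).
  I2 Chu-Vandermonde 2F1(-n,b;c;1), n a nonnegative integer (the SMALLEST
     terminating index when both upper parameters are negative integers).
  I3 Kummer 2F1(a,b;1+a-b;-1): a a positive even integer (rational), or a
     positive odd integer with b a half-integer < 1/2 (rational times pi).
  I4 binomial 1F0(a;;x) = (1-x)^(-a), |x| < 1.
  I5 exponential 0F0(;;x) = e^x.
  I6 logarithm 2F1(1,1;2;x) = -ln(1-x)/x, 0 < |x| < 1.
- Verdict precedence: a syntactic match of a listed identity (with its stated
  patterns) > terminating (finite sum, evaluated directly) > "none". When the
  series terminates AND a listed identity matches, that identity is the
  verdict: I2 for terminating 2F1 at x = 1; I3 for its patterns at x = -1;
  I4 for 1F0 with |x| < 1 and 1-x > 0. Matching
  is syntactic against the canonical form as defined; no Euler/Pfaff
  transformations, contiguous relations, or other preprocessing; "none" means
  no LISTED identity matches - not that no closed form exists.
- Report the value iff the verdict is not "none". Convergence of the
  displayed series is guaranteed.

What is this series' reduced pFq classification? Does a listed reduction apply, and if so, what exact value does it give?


With C = \frac{11}{8}: the canonical form is 2F1(-11, \frac{5}{8}; \frac{5}{6}; 1). Verdict: this is Chu-Vandermonde (I2) (terminating 2F1 at x = 1 with n = 11, b = 5/8, c = \frac{5}{6}). Exact value: \frac{6911124957275}{87742792859648}.

Key step: t_0 being \frac{11}{8}, the constant factors (C = 11/8, x = 1) combine into one prefactor.
Step ratio: r(k) = 1 * (k-11) (k+\frac{5}{8}) / [(k+\frac{5}{6}) (k+1)] - poly over poly, x = 1 from leading terms; C = \frac{11}{8} at k = 0.


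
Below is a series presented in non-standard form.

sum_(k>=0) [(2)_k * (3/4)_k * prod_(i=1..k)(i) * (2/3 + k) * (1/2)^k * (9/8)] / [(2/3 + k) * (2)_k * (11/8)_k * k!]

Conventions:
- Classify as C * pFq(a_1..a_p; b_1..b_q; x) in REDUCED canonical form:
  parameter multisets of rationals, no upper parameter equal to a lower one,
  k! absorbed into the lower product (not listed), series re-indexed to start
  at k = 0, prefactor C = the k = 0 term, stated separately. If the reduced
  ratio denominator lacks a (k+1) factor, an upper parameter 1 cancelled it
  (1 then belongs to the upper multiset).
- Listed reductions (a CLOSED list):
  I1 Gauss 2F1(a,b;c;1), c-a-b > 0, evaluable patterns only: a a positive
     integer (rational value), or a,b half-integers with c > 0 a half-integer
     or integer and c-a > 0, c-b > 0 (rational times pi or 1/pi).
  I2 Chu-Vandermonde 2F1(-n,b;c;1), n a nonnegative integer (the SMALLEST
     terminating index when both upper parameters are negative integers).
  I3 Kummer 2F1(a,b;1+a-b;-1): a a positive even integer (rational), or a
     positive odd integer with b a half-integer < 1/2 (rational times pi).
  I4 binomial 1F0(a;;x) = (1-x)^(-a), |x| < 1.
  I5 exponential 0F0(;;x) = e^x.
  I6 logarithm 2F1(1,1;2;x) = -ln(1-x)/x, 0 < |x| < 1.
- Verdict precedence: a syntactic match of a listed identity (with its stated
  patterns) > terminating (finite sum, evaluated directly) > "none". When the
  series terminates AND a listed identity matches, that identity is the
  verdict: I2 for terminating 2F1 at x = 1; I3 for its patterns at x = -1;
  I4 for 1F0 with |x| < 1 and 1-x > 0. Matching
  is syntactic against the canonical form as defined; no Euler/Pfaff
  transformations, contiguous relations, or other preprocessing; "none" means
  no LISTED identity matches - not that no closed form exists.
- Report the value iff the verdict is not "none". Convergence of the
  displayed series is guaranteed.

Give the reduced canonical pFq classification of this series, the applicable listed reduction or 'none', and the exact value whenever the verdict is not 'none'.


First insight: t_0 being 9/8, the parameter 2 appears in both the upper and lower lists and cancels (alongside the other common factor).
Ratio: r(k) = (1/2) * (k+3/4) (k+1) / [(k+11/8) (k+1)] - rational in k. x = (1/2); t_0 = 9/8; negate the roots.

Classification (C = 9/8): 2F1 with upper {3/4, 1}, lower {11/8}, argument x = 1/2. Verdict: none. Every listed pattern misses the 2F1 form at 1/2, upper {3/4, 1}.


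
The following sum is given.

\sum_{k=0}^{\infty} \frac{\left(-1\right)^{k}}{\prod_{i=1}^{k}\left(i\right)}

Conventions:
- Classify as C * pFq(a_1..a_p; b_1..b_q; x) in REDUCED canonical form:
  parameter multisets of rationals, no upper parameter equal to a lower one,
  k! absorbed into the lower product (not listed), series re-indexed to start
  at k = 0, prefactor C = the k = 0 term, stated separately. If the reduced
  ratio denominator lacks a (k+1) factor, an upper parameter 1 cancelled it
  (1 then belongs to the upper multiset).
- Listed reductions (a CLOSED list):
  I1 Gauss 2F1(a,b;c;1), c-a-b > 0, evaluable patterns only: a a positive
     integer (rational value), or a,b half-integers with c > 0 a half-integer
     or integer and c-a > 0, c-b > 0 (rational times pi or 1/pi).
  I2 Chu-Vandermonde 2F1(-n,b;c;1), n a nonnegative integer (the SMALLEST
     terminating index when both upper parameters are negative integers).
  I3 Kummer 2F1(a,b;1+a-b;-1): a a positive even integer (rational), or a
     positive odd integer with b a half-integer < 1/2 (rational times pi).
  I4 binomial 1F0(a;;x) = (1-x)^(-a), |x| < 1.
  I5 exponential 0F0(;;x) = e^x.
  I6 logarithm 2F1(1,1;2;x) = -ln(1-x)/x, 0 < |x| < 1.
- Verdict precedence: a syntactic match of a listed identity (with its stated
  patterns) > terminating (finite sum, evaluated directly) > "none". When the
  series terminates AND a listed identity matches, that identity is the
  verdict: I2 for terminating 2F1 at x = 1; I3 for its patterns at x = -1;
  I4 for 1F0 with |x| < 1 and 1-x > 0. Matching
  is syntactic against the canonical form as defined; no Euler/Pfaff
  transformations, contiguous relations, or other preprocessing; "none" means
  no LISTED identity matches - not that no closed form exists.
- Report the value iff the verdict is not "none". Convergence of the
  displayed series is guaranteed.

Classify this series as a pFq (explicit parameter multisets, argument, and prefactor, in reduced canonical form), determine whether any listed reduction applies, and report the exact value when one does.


Canonical form: C = 1 times 0F0 with upper {-}, lower {-}, x = -1. Verdict (x = -1): the I5 exponential reduction applies (the 0F0 exponential series at x = -1). Exact value: e^{-1}.

Key step: t_0 = 1 here, and the product of the first k integers (prefactor 1) is k!.
Term ratio: r(k) = -1 * 1 / [(k+1)] - rational in k. x = -1; t_0 = 1; negate the roots.


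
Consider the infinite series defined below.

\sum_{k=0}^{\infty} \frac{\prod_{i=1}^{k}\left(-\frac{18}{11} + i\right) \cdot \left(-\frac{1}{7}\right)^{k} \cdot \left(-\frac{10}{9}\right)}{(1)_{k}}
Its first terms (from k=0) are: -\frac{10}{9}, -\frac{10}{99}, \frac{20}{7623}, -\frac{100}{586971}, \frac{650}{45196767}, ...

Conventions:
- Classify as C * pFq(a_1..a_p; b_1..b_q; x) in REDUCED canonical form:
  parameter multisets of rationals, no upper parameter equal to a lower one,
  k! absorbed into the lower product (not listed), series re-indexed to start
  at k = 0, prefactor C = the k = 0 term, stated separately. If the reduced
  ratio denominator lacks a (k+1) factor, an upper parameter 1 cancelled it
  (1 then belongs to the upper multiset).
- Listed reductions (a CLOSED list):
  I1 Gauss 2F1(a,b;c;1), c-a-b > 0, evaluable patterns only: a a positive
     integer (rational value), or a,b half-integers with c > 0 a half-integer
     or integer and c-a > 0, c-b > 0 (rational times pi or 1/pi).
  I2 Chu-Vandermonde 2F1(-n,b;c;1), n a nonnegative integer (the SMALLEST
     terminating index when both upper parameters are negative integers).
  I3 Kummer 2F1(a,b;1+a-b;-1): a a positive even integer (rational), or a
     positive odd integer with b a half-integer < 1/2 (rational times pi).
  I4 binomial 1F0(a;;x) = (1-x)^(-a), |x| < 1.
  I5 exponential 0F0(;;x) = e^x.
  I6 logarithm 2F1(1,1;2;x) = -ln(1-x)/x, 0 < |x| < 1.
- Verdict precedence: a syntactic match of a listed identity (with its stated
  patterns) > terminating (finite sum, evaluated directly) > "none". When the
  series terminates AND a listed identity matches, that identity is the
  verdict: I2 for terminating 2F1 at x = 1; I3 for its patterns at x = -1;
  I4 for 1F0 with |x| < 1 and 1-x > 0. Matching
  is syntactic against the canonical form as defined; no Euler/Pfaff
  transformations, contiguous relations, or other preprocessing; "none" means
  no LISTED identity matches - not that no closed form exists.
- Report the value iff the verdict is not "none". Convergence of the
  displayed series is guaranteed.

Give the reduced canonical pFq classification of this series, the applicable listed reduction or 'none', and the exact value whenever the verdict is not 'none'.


At argument -\frac{1}{7}: a 1F0 with upper {-\frac{7}{11}}, lower {-}, scaled by C = -\frac{10}{9}. Verdict: the binomial series (I4) applies (the 1F0 binomial series: exponent 7/11, x = -\frac{1}{7}). Exact value: \left(-\frac{10}{9}\right) \cdot \left(\frac{8}{7}\right)^{\frac{7}{11}}.

The tell: from the first term -\frac{10}{9}: the running product (C = -10/9) telescopes to a rising factorial.
Consecutive-term ratio: r(k) = -\frac{1}{7} * (k-\frac{7}{11}) / [(k+1)] - rational in k, leading ratio -\frac{1}{7}; with t_0 = -\frac{10}{9}, classification follows.


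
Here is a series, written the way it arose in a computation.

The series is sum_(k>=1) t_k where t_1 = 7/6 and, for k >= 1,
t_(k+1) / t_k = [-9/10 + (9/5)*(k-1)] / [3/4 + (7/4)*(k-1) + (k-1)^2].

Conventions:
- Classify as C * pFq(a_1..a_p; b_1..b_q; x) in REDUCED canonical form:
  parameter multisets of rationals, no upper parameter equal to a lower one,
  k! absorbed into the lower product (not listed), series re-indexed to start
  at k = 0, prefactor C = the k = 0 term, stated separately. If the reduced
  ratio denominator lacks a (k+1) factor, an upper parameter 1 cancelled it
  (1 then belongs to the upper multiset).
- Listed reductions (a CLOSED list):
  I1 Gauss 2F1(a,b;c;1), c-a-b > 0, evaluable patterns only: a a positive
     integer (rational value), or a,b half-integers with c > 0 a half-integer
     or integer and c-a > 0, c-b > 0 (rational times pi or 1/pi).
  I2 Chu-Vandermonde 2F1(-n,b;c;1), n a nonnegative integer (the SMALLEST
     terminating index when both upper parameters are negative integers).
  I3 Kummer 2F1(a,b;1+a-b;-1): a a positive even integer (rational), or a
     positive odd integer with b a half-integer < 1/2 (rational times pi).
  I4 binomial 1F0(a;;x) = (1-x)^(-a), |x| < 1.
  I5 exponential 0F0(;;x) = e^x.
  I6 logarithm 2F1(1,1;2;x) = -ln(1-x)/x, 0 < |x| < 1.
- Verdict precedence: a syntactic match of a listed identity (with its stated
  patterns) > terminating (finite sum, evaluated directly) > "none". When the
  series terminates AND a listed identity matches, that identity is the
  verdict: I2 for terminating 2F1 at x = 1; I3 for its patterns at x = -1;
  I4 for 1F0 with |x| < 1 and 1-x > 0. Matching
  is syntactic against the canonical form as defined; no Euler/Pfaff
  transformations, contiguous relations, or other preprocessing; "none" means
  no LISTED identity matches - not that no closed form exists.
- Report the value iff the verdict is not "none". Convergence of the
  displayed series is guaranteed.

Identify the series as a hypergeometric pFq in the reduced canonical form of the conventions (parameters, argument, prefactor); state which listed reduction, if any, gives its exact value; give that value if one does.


This is 7/6 * 1F1(-1/2; 3/4; 9/5) in reduced canonical form. Verdict: none here - no I1-I6 shape fits x = 9/5 with lower {3/4}.

Key step: t_0 = 7/6 here, and roots of the ratio polynomials (C = 7/6) are the negated parameters.
Ratio: r(k) = (9/5) * (k-1/2) / [(k+3/4) (k+1)] ; factor over Q: parameters, x = (9/5), and C = 7/6.
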